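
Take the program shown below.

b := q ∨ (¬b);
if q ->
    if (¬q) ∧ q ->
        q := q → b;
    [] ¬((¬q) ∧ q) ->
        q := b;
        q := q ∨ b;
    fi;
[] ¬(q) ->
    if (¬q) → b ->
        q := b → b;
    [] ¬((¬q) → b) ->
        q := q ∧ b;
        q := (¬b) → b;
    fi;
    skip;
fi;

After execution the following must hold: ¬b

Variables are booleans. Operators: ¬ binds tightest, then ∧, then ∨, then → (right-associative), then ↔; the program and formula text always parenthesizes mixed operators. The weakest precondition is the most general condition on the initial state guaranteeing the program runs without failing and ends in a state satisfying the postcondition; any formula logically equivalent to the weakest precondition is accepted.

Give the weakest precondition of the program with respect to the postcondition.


Working backward. After the program, ¬b must hold.
Then branch requires ¬b; else branch requires (((¬q) → b) → (¬b)) ∧ ((¬((¬q) → b)) → (¬b)).
Before the if: (q → (¬b)) ∧ ((¬q) → ((((¬q) → b) → (¬b)) ∧ ((¬((¬q) → b)) → (¬b))))
Before b := q ∨ (¬b): (q → (¬(q ∨ (¬b)))) ∧ ((¬q) → ((((¬q) → (q ∨ (¬b))) → (¬(q ∨ (¬b)))) ∧ ((¬((¬q) → (q ∨ (¬b)))) → (¬(q ∨ (¬b))))))
Answer: WP = (q → (¬(q ∨ (¬b)))) ∧ ((¬q) → ((((¬q) → (q ∨ (¬b))) → (¬(q ∨ (¬b)))) ∧ ((¬((¬q) → (q ∨ (¬b)))) → (¬(q ∨ (¬b))))))


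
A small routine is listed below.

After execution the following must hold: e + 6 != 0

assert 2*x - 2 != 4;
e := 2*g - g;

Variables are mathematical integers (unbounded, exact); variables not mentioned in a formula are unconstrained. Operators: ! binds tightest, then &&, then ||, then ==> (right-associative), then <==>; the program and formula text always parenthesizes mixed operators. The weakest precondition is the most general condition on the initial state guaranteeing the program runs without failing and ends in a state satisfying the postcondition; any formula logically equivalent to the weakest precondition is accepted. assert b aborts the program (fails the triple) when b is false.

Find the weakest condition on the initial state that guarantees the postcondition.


Working backward. After the program, the postcondition e + 6 != 0 must hold; in canonical form it is e != -6.
Before e := 2*g - g: g != -6
Before assert 2*x - 2 != 4: 2*x != 6 && g != -6
Answer: WP = 2*x != 6 && g != -6


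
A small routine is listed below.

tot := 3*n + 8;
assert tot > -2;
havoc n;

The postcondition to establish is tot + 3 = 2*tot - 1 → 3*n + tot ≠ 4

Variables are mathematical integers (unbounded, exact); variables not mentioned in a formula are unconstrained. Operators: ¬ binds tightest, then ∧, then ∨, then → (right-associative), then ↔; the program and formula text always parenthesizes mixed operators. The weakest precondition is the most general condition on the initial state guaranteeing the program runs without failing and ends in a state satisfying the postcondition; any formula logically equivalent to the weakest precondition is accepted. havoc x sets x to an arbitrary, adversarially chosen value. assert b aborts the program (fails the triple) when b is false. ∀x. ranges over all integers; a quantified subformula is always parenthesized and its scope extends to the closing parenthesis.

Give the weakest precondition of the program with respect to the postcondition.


Working backward. After the program, the postcondition tot + 3 = 2*tot - 1 → 3*n + tot ≠ 4 must hold; in canonical form it is tot = 4 → 3*n + tot ≠ 4.
Before havoc n: ∀n_1. (tot = 4 → 3*n_1 + tot ≠ 4)
Before assert tot > -2: tot > -2 ∧ (∀n_1. (tot = 4 → 3*n_1 + tot ≠ 4))
Before tot := 3*n + 8: 3*n > -10 ∧ (∀n_1. (3*n = -4 → 3*n + 3*n_1 ≠ -4))
Answer: WP = 3*n > -10 ∧ (∀n_1. (3*n = -4 → 3*n + 3*n_1 ≠ -4))


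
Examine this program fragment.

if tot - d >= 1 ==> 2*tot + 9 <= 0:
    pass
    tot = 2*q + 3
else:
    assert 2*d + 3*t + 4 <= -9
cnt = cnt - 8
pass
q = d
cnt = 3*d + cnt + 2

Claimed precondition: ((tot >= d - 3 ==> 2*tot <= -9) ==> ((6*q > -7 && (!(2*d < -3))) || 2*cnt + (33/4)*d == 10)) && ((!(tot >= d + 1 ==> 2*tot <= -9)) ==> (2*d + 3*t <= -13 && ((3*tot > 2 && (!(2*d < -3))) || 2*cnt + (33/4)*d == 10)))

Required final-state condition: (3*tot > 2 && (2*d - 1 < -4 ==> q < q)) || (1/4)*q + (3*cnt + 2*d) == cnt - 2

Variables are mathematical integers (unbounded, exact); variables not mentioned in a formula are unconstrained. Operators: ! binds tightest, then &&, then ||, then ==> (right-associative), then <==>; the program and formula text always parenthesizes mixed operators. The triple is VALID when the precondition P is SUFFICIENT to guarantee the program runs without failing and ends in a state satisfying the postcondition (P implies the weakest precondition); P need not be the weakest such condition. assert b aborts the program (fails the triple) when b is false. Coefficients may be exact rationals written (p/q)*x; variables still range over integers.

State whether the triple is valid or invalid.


Working backward. After the program, the postcondition (3*tot > 2 && (2*d - 1 < -4 ==> q < q)) || (1/4)*q + (3*cnt + 2*d) == cnt - 2 must hold; in canonical form it is (3*tot > 2 && (!(2*d < -3))) || 2*cnt + 2*d + (1/4)*q == -2.
Before cnt := 3*d + cnt + 2: (3*tot > 2 && (!(2*d < -3))) || 2*cnt + 8*d + (1/4)*q == -6
Before q := d: (3*tot > 2 && (!(2*d < -3))) || 2*cnt + (33/4)*d == -6
Before skip: (3*tot > 2 && (!(2*d < -3))) || 2*cnt + (33/4)*d == -6
Before cnt := cnt - 8: (3*tot > 2 && (!(2*d < -3))) || 2*cnt + (33/4)*d == 10
Then branch requires (6*q > -7 && (!(2*d < -3))) || 2*cnt + (33/4)*d == 10; else branch requires 2*d + 3*t <= -13 && ((3*tot > 2 && (!(2*d < -3))) || 2*cnt + (33/4)*d == 10).
Before the if: ((tot >= d + 1 ==> 2*tot <= -9) ==> ((6*q > -7 && (!(2*d < -3))) || 2*cnt + (33/4)*d == 10)) && ((!(tot >= d + 1 ==> 2*tot <= -9)) ==> (2*d + 3*t <= -13 && ((3*tot > 2 && (!(2*d < -3))) || 2*cnt + (33/4)*d == 10)))
The weakest precondition is ((tot >= d + 1 ==> 2*tot <= -9) ==> ((6*q > -7 && (!(2*d < -3))) || 2*cnt + (33/4)*d == 10)) && ((!(tot >= d + 1 ==> 2*tot <= -9)) ==> (2*d + 3*t <= -13 && ((3*tot > 2 && (!(2*d < -3))) || 2*cnt + (33/4)*d == 10))).
Check whether ((tot >= d - 3 ==> 2*tot <= -9) ==> ((6*q > -7 && (!(2*d < -3))) || 2*cnt + (33/4)*d == 10)) && ((!(tot >= d + 1 ==> 2*tot <= -9)) ==> (2*d + 3*t <= -13 && ((3*tot > 2 && (!(2*d < -3))) || 2*cnt + (33/4)*d == 10))) implies it.
Countermodel: at the initial state cnt = 0, d = -2, q = -1, t = 0, tot = -2, the precondition holds but the weakest precondition fails.
Answer: invalid


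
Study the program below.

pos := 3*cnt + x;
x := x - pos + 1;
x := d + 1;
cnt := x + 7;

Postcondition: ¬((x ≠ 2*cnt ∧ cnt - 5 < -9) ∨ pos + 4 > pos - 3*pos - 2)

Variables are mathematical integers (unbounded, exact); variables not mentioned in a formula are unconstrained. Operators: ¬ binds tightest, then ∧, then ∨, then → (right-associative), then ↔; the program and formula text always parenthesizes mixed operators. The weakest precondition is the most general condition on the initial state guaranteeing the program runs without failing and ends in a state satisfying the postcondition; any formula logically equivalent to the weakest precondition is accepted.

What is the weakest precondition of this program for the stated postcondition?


Working backward. After the program, the postcondition ¬((x ≠ 2*cnt ∧ cnt - 5 < -9) ∨ pos + 4 > pos - 3*pos - 2) must hold; in canonical form it is ¬((x ≠ 2*cnt ∧ cnt < -4) ∨ 3*pos > -6).
Before cnt := x + 7: ¬((x ≠ -14 ∧ x < -11) ∨ 3*pos > -6)
Before x := d + 1: ¬((d ≠ -15 ∧ d < -12) ∨ 3*pos > -6)
Before x := x - pos + 1: ¬((d ≠ -15 ∧ d < -12) ∨ 3*pos > -6)
Before pos := 3*cnt + x: ¬((d ≠ -15 ∧ d < -12) ∨ 9*cnt + 3*x > -6)
Answer: WP = ¬((d ≠ -15 ∧ d < -12) ∨ 9*cnt + 3*x > -6)


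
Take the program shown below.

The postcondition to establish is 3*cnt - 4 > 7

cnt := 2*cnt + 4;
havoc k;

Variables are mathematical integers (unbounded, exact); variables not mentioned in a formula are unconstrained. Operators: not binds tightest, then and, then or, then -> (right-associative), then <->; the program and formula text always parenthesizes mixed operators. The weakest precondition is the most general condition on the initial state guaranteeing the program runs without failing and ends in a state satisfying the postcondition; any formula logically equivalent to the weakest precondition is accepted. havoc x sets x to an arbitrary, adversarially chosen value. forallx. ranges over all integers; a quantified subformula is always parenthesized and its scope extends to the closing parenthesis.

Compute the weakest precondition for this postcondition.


Working backward. After the program, the postcondition 3*cnt - 4 > 7 must hold; in canonical form it is 3*cnt > 11.
Before havoc k: 3*cnt > 11
Before cnt := 2*cnt + 4: 6*cnt > -1
Answer: WP = 6*cnt > -1


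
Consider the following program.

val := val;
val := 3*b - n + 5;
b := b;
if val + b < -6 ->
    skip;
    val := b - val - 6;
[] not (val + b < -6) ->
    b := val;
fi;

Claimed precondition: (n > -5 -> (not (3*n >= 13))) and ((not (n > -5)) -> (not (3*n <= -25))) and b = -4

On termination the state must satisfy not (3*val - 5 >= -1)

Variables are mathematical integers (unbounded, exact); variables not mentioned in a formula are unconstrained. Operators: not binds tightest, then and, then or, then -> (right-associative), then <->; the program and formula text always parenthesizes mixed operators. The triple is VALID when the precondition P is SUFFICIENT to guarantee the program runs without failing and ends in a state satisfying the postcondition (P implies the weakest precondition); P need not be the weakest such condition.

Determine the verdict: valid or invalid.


Working backward. After the program, the postcondition not (3*val - 5 >= -1) must hold; in canonical form it is not (3*val >= 4).
Then branch requires not (3*b >= 3*val + 22); else branch requires not (3*val >= 4).
Before the if: (b + val < -6 -> (not (3*b >= 3*val + 22))) and ((not (b + val < -6)) -> (not (3*val >= 4)))
Before b := b: (b + val < -6 -> (not (3*b >= 3*val + 22))) and ((not (b + val < -6)) -> (not (3*val >= 4)))
Before val := 3*b - n + 5: (4*b < n - 11 -> (not (3*n >= 6*b + 37))) and ((not (4*b < n - 11)) -> (not (9*b >= 3*n - 11)))
Before val := val: (4*b < n - 11 -> (not (3*n >= 6*b + 37))) and ((not (4*b < n - 11)) -> (not (9*b >= 3*n - 11)))
The weakest precondition is (4*b < n - 11 -> (not (3*n >= 6*b + 37))) and ((not (4*b < n - 11)) -> (not (9*b >= 3*n - 11))).
Check whether (n > -5 -> (not (3*n >= 13))) and ((not (n > -5)) -> (not (3*n <= -25))) and b = -4 implies it.
Every state satisfying the precondition satisfies the weakest precondition: the implication holds.
Answer: valid


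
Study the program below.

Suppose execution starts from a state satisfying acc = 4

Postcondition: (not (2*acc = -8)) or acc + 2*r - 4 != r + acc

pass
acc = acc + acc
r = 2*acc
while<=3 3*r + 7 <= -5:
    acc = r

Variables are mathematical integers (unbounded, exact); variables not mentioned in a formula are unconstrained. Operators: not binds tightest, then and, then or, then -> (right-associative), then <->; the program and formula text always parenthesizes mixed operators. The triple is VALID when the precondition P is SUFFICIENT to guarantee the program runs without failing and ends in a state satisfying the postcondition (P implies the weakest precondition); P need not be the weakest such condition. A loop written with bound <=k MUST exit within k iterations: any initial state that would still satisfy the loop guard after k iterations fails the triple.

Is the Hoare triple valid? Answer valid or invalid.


Working backward. After the program, the postcondition (not (2*acc = -8)) or acc + 2*r - 4 != r + acc must hold; in canonical form it is (not (2*acc = -8)) or r != 4.
Before the loop (bound <=3), unroll the exhaustion recursion (WP_0 = exit-now case; WP_j = one more guarded iteration, up to j = 3):
  WP_0: (not (3*r <= -12)) and ((not (2*acc = -8)) or r != 4)
  WP_1: (3*r <= -12 -> ((not (3*r <= -12)) and ((not (2*r = -8)) or r != 4))) and ((not (3*r <= -12)) -> ((not (2*acc = -8)) or r != 4))
  WP_2: (3*r <= -12 -> ((3*r <= -12 -> ((not (3*r <= -12)) and ((not (2*r = -8)) or r != 4))) and ((not (3*r <= -12)) -> ((not (2*r = -8)) or r != 4)))) and ((not (3*r <= -12)) -> ((not (2*acc = -8)) or r != 4))
  WP_3: (3*r <= -12 -> ((3*r <= -12 -> ((3*r <= -12 -> ((not (3*r <= -12)) and ((not (2*r = -8)) or r != 4))) and ((not (3*r <= -12)) -> ((not (2*r = -8)) or r != 4)))) and ((not (3*r <= -12)) -> ((not (2*r = -8)) or r != 4)))) and ((not (3*r <= -12)) -> ((not (2*acc = -8)) or r != 4))
So before the loop: (3*r <= -12 -> ((3*r <= -12 -> ((3*r <= -12 -> ((not (3*r <= -12)) and ((not (2*r = -8)) or r != 4))) and ((not (3*r <= -12)) -> ((not (2*r = -8)) or r != 4)))) and ((not (3*r <= -12)) -> ((not (2*r = -8)) or r != 4)))) and ((not (3*r <= -12)) -> ((not (2*acc = -8)) or r != 4))
Before r := 2*acc: (6*acc <= -12 -> ((6*acc <= -12 -> ((6*acc <= -12 -> ((not (6*acc <= -12)) and ((not (4*acc = -8)) or 2*acc != 4))) and ((not (6*acc <= -12)) -> ((not (4*acc = -8)) or 2*acc != 4)))) and ((not (6*acc <= -12)) -> ((not (4*acc = -8)) or 2*acc != 4)))) and ((not (6*acc <= -12)) -> ((not (2*acc = -8)) or 2*acc != 4))
Before acc := acc + acc: (12*acc <= -12 -> ((12*acc <= -12 -> ((12*acc <= -12 -> ((not (12*acc <= -12)) and ((not (8*acc = -8)) or 4*acc != 4))) and ((not (12*acc <= -12)) -> ((not (8*acc = -8)) or 4*acc != 4)))) and ((not (12*acc <= -12)) -> ((not (8*acc = -8)) or 4*acc != 4)))) and ((not (12*acc <= -12)) -> ((not (4*acc = -8)) or 4*acc != 4))
Before skip: (12*acc <= -12 -> ((12*acc <= -12 -> ((12*acc <= -12 -> ((not (12*acc <= -12)) and ((not (8*acc = -8)) or 4*acc != 4))) and ((not (12*acc <= -12)) -> ((not (8*acc = -8)) or 4*acc != 4)))) and ((not (12*acc <= -12)) -> ((not (8*acc = -8)) or 4*acc != 4)))) and ((not (12*acc <= -12)) -> ((not (4*acc = -8)) or 4*acc != 4))
The weakest precondition is (12*acc <= -12 -> ((12*acc <= -12 -> ((12*acc <= -12 -> ((not (12*acc <= -12)) and ((not (8*acc = -8)) or 4*acc != 4))) and ((not (12*acc <= -12)) -> ((not (8*acc = -8)) or 4*acc != 4)))) and ((not (12*acc <= -12)) -> ((not (8*acc = -8)) or 4*acc != 4)))) and ((not (12*acc <= -12)) -> ((not (4*acc = -8)) or 4*acc != 4)).
Check whether acc = 4 implies it.
Every state satisfying the precondition satisfies the weakest precondition: the implication holds.
Answer: valid


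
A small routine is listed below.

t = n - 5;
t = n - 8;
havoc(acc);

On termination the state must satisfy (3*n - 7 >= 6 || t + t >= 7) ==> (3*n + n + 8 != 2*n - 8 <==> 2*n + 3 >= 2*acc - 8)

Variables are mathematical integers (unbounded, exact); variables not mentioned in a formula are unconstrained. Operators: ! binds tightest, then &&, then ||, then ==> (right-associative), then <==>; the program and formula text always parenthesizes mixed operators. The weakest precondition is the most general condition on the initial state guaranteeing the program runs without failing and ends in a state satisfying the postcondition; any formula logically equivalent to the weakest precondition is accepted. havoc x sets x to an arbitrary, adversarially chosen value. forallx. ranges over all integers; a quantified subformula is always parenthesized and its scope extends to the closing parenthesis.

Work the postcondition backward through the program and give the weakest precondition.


Working backward. After the program, the postcondition (3*n - 7 >= 6 || t + t >= 7) ==> (3*n + n + 8 != 2*n - 8 <==> 2*n + 3 >= 2*acc - 8) must hold; in canonical form it is (3*n >= 13 || 2*t >= 7) ==> (2*n != -16 <==> 2*n >= 2*acc - 11).
Before havoc acc: forall acc_1. ((3*n >= 13 || 2*t >= 7) ==> (2*n != -16 <==> 2*n >= 2*acc_1 - 11))
Before t := n - 8: forall acc_1. ((3*n >= 13 || 2*n >= 23) ==> (2*n != -16 <==> 2*n >= 2*acc_1 - 11))
Before t := n - 5: forall acc_1. ((3*n >= 13 || 2*n >= 23) ==> (2*n != -16 <==> 2*n >= 2*acc_1 - 11))
Answer: WP = forall acc_1. ((3*n >= 13 || 2*n >= 23) ==> (2*n != -16 <==> 2*n >= 2*acc_1 - 11))


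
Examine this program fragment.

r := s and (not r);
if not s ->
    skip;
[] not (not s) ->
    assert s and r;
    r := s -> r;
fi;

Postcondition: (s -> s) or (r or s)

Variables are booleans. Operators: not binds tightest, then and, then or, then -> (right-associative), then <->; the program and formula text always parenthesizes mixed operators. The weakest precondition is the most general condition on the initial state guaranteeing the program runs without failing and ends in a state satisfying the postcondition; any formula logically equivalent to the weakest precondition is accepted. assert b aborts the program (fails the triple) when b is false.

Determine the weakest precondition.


Working backward. After the program, the postcondition (s -> s) or (r or s) must hold; in canonical form it is true.
Then branch requires true; else branch requires s and r.
Before the if: s -> (s and r)
Before r := s and (not r): s -> (s and (not r))
Answer: WP = s -> (s and (not r))


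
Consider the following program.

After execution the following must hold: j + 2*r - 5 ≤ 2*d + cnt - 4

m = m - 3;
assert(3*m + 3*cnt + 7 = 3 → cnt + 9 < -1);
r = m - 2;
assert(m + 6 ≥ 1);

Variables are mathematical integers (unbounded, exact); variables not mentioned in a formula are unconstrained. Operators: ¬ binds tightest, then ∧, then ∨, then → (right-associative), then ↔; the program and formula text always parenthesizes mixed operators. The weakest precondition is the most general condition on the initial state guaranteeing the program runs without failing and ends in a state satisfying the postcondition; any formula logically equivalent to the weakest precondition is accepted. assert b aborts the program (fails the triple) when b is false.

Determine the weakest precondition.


Working backward. After the program, the postcondition j + 2*r - 5 ≤ 2*d + cnt - 4 must hold; in canonical form it is j + 2*r ≤ cnt + 2*d + 1.
Before assert m + 6 ≥ 1: m ≥ -5 ∧ j + 2*r ≤ cnt + 2*d + 1
Before r := m - 2: m ≥ -5 ∧ j + 2*m ≤ cnt + 2*d + 5
Before assert 3*m + 3*cnt + 7 = 3 → cnt + 9 < -1: (3*cnt + 3*m = -4 → cnt < -10) ∧ m ≥ -5 ∧ j + 2*m ≤ cnt + 2*d + 5
Before m := m - 3: (3*cnt + 3*m = 5 → cnt < -10) ∧ m ≥ -2 ∧ j + 2*m ≤ cnt + 2*d + 11
Answer: WP = (3*cnt + 3*m = 5 → cnt < -10) ∧ m ≥ -2 ∧ j + 2*m ≤ cnt + 2*d + 11


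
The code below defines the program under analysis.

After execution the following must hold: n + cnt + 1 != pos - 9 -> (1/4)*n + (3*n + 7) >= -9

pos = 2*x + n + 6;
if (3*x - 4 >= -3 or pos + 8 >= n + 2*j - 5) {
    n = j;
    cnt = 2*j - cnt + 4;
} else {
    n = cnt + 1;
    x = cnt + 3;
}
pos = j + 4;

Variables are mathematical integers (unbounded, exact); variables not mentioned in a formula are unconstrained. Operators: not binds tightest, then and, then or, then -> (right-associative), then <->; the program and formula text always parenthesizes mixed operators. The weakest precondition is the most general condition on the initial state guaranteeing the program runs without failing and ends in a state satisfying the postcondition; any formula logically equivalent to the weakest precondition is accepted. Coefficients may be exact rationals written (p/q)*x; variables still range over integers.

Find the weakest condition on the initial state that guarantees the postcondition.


Working backward. After the program, the postcondition n + cnt + 1 != pos - 9 -> (1/4)*n + (3*n + 7) >= -9 must hold; in canonical form it is cnt + n != pos - 10 -> (13/4)*n >= -16.
Before pos := j + 4: cnt + n != j - 6 -> (13/4)*n >= -16
Then branch requires 2*j != cnt - 10 -> (13/4)*j >= -16; else branch requires 2*cnt != j - 7 -> (13/4)*cnt >= -77/4.
Before the if: ((3*x >= 1 or pos >= 2*j + n - 13) -> (2*j != cnt - 10 -> (13/4)*j >= -16)) and ((not (3*x >= 1 or pos >= 2*j + n - 13)) -> (2*cnt != j - 7 -> (13/4)*cnt >= -77/4))
Before pos := 2*x + n + 6: ((3*x >= 1 or 2*x >= 2*j - 19) -> (2*j != cnt - 10 -> (13/4)*j >= -16)) and ((not (3*x >= 1 or 2*x >= 2*j - 19)) -> (2*cnt != j - 7 -> (13/4)*cnt >= -77/4))
Answer: WP = ((3*x >= 1 or 2*x >= 2*j - 19) -> (2*j != cnt - 10 -> (13/4)*j >= -16)) and ((not (3*x >= 1 or 2*x >= 2*j - 19)) -> (2*cnt != j - 7 -> (13/4)*cnt >= -77/4))


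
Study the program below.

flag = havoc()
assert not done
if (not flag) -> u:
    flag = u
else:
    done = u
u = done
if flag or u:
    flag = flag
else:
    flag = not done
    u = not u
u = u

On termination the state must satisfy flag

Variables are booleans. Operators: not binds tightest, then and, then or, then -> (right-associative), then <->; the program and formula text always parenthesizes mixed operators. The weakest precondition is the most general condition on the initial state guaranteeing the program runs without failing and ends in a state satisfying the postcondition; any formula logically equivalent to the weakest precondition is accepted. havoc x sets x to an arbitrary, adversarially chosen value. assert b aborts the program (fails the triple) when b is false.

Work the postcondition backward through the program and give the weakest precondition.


Working backward. After the program, flag must hold.
Before u := u: flag
Then branch requires flag; else branch requires not done.
Before the if: ((flag or u) -> flag) and ((not (flag or u)) -> (not done))
Before u := done: ((flag or done) -> flag) and ((not (flag or done)) -> (not done))
Then branch requires ((u or done) -> u) and ((not (u or done)) -> (not done)); else branch requires ((flag or u) -> flag) and ((not (flag or u)) -> (not u)).
Before the if: (((not flag) -> u) -> (((u or done) -> u) and ((not (u or done)) -> (not done)))) and ((not ((not flag) -> u)) -> (((flag or u) -> flag) and ((not (flag or u)) -> (not u))))
Before assert not done: (not done) and (((not flag) -> u) -> (((u or done) -> u) and ((not (u or done)) -> (not done)))) and ((not ((not flag) -> u)) -> (((flag or u) -> flag) and ((not (flag or u)) -> (not u))))
Before havoc flag: (not done) and ((u or done) -> u) and ((not (u or done)) -> (not done)) and (u -> (((u or done) -> u) and ((not (u or done)) -> (not done))))
Answer: WP = (not done) and ((u or done) -> u) and ((not (u or done)) -> (not done)) and (u -> (((u or done) -> u) and ((not (u or done)) -> (not done))))


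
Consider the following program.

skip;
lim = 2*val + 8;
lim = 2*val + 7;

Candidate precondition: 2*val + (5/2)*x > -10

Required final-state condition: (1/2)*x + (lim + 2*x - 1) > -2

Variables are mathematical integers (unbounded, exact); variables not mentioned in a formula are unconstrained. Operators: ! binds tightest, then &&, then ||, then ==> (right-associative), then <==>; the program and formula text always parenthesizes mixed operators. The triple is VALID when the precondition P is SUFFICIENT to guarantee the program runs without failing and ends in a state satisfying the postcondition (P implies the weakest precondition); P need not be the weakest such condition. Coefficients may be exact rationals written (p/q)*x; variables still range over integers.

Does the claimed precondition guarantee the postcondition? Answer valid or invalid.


Working backward. After the program, the postcondition (1/2)*x + (lim + 2*x - 1) > -2 must hold; in canonical form it is lim + (5/2)*x > -1.
Before lim := 2*val + 7: 2*val + (5/2)*x > -8
Before lim := 2*val + 8: 2*val + (5/2)*x > -8
Before skip: 2*val + (5/2)*x > -8
The weakest precondition is 2*val + (5/2)*x > -8.
Check whether 2*val + (5/2)*x > -10 implies it.
Countermodel: at the initial state val = -4, x = 0, the precondition holds but the weakest precondition fails.
Answer: invalid


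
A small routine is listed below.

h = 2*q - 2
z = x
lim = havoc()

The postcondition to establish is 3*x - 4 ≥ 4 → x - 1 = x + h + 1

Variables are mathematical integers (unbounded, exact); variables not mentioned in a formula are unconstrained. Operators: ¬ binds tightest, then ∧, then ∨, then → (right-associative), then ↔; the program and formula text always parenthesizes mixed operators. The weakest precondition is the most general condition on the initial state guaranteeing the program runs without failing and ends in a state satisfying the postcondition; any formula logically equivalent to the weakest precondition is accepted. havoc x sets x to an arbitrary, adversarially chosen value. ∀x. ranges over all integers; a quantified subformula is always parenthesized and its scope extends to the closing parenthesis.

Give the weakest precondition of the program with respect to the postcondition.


Working backward. After the program, the postcondition 3*x - 4 ≥ 4 → x - 1 = x + h + 1 must hold; in canonical form it is 3*x ≥ 8 → h = -2.
Before havoc lim: 3*x ≥ 8 → h = -2
Before z := x: 3*x ≥ 8 → h = -2
Before h := 2*q - 2: 3*x ≥ 8 → 2*q = 0
Answer: WP = 3*x ≥ 8 → 2*q = 0


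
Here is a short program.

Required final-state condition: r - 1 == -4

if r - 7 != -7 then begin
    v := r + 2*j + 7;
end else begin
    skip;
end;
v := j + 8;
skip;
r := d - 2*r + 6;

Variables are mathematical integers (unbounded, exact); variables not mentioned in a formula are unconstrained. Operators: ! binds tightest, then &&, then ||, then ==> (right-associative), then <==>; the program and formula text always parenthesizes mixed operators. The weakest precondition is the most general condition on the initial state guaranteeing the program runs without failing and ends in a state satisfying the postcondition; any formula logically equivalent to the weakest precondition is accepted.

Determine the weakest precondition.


Working backward. After the program, the postcondition r - 1 == -4 must hold; in canonical form it is r == -3.
Before r := d - 2*r + 6: d == 2*r - 9
Before skip: d == 2*r - 9
Before v := j + 8: d == 2*r - 9
Then branch requires d == 2*r - 9; else branch requires d == 2*r - 9.
Before the if: (r != 0 ==> d == 2*r - 9) && ((!(r != 0)) ==> d == 2*r - 9)
Answer: WP = (r != 0 ==> d == 2*r - 9) && ((!(r != 0)) ==> d == 2*r - 9)


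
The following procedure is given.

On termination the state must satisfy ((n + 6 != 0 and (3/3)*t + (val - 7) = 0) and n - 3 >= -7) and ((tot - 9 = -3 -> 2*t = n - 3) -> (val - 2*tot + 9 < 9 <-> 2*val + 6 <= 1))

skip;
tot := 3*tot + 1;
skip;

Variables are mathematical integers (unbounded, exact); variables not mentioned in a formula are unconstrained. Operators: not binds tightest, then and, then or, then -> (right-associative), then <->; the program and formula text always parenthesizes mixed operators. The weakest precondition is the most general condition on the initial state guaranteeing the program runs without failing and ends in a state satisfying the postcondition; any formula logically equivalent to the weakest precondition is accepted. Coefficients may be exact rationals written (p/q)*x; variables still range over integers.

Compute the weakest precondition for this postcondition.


Working backward. After the program, the postcondition ((n + 6 != 0 and (3/3)*t + (val - 7) = 0) and n - 3 >= -7) and ((tot - 9 = -3 -> 2*t = n - 3) -> (val - 2*tot + 9 < 9 <-> 2*val + 6 <= 1)) must hold; in canonical form it is n != -6 and t + val = 7 and n >= -4 and ((tot = 6 -> 2*t = n - 3) -> (val < 2*tot <-> 2*val <= -5)).
Before skip: n != -6 and t + val = 7 and n >= -4 and ((tot = 6 -> 2*t = n - 3) -> (val < 2*tot <-> 2*val <= -5))
Before tot := 3*tot + 1: n != -6 and t + val = 7 and n >= -4 and ((3*tot = 5 -> 2*t = n - 3) -> (val < 6*tot + 2 <-> 2*val <= -5))
Before skip: n != -6 and t + val = 7 and n >= -4 and ((3*tot = 5 -> 2*t = n - 3) -> (val < 6*tot + 2 <-> 2*val <= -5))
Answer: WP = n != -6 and t + val = 7 and n >= -4 and ((3*tot = 5 -> 2*t = n - 3) -> (val < 6*tot + 2 <-> 2*val <= -5))


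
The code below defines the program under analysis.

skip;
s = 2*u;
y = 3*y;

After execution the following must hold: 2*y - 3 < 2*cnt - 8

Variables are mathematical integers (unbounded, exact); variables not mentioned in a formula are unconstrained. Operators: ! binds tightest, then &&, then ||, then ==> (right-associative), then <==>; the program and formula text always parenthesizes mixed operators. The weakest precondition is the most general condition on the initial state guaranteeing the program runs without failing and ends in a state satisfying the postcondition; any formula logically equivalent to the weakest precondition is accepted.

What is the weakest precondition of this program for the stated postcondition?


Working backward. After the program, the postcondition 2*y - 3 < 2*cnt - 8 must hold; in canonical form it is 2*y < 2*cnt - 5.
Before y := 3*y: 6*y < 2*cnt - 5
Before s := 2*u: 6*y < 2*cnt - 5
Before skip: 6*y < 2*cnt - 5
Answer: WP = 6*y < 2*cnt - 5


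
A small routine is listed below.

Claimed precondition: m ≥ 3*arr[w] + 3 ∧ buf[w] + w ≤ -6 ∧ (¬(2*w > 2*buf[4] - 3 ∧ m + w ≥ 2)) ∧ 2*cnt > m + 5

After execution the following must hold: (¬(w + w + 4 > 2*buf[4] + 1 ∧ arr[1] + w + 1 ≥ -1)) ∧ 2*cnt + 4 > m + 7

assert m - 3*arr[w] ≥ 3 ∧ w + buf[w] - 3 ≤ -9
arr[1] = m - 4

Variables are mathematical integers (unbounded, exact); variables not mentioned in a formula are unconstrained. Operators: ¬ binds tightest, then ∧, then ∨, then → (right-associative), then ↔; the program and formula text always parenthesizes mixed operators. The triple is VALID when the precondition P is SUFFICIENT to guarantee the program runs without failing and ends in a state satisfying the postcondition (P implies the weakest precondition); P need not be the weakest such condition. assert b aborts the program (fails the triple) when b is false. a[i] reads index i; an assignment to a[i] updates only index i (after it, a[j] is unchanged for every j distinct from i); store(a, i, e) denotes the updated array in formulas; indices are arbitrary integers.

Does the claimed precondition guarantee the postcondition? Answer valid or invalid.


Working backward. After the program, the postcondition (¬(w + w + 4 > 2*buf[4] + 1 ∧ arr[1] + w + 1 ≥ -1)) ∧ 2*cnt + 4 > m + 7 must hold; in canonical form it is (¬(2*w > 2*buf[4] - 3 ∧ arr[1] + w ≥ -2)) ∧ 2*cnt > m + 3.
Before arr[1] := m - 4: (¬(2*w > 2*buf[4] - 3 ∧ m + w ≥ 2)) ∧ 2*cnt > m + 3
Before assert m - 3*arr[w] ≥ 3 ∧ w + buf[w] - 3 ≤ -9: m ≥ 3*arr[w] + 3 ∧ buf[w] + w ≤ -6 ∧ (¬(2*w > 2*buf[4] - 3 ∧ m + w ≥ 2)) ∧ 2*cnt > m + 3
The weakest precondition is m ≥ 3*arr[w] + 3 ∧ buf[w] + w ≤ -6 ∧ (¬(2*w > 2*buf[4] - 3 ∧ m + w ≥ 2)) ∧ 2*cnt > m + 3.
Check whether m ≥ 3*arr[w] + 3 ∧ buf[w] + w ≤ -6 ∧ (¬(2*w > 2*buf[4] - 3 ∧ m + w ≥ 2)) ∧ 2*cnt > m + 5 implies it.
Every state satisfying the precondition satisfies the weakest precondition: the implication holds.
Answer: valid


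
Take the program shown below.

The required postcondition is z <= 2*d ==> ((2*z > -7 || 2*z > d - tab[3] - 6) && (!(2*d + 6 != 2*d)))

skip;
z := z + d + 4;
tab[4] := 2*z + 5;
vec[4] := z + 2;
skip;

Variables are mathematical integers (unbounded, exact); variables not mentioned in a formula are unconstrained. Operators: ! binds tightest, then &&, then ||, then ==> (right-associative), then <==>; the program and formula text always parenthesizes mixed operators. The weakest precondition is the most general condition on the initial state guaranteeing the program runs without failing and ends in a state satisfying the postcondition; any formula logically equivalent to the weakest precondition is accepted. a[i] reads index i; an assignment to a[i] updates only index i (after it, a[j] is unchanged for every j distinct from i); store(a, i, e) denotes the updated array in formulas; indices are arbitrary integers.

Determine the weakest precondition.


Working backward. After the program, the postcondition z <= 2*d ==> ((2*z > -7 || 2*z > d - tab[3] - 6) && (!(2*d + 6 != 2*d))) must hold; in canonical form it is !(z <= 2*d).
Before skip: !(z <= 2*d)
Before vec[4] := z + 2: !(z <= 2*d)
Before tab[4] := 2*z + 5: !(z <= 2*d)
Before z := z + d + 4: !(z <= d - 4)
Before skip: !(z <= d - 4)
Answer: WP = !(z <= d - 4)


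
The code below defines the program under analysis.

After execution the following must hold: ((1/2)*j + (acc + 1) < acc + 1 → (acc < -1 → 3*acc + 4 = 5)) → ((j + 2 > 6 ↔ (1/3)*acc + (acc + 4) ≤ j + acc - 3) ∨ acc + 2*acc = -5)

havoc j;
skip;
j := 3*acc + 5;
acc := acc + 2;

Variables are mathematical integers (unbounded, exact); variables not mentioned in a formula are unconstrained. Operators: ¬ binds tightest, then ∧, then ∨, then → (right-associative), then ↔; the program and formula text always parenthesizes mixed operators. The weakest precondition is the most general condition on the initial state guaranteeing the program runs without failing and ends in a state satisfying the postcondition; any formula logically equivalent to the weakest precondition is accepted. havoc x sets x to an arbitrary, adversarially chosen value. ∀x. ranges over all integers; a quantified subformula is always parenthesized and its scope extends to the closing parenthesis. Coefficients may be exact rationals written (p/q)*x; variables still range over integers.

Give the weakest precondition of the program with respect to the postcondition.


Working backward. After the program, the postcondition ((1/2)*j + (acc + 1) < acc + 1 → (acc < -1 → 3*acc + 4 = 5)) → ((j + 2 > 6 ↔ (1/3)*acc + (acc + 4) ≤ j + acc - 3) ∨ acc + 2*acc = -5) must hold; in canonical form it is ((1/2)*j < 0 → (acc < -1 → 3*acc = 1)) → ((j > 4 ↔ (1/3)*acc ≤ j - 7) ∨ 3*acc = -5).
Before acc := acc + 2: ((1/2)*j < 0 → (acc < -3 → 3*acc = -5)) → ((j > 4 ↔ (1/3)*acc ≤ j - 23/3) ∨ 3*acc = -11)
Before j := 3*acc + 5: ((3/2)*acc < -5/2 → (acc < -3 → 3*acc = -5)) → ((3*acc > -1 ↔ (8/3)*acc ≥ 8/3) ∨ 3*acc = -11)
Before skip: ((3/2)*acc < -5/2 → (acc < -3 → 3*acc = -5)) → ((3*acc > -1 ↔ (8/3)*acc ≥ 8/3) ∨ 3*acc = -11)
Before havoc j: ((3/2)*acc < -5/2 → (acc < -3 → 3*acc = -5)) → ((3*acc > -1 ↔ (8/3)*acc ≥ 8/3) ∨ 3*acc = -11)
Answer: WP = ((3/2)*acc < -5/2 → (acc < -3 → 3*acc = -5)) → ((3*acc > -1 ↔ (8/3)*acc ≥ 8/3) ∨ 3*acc = -11)


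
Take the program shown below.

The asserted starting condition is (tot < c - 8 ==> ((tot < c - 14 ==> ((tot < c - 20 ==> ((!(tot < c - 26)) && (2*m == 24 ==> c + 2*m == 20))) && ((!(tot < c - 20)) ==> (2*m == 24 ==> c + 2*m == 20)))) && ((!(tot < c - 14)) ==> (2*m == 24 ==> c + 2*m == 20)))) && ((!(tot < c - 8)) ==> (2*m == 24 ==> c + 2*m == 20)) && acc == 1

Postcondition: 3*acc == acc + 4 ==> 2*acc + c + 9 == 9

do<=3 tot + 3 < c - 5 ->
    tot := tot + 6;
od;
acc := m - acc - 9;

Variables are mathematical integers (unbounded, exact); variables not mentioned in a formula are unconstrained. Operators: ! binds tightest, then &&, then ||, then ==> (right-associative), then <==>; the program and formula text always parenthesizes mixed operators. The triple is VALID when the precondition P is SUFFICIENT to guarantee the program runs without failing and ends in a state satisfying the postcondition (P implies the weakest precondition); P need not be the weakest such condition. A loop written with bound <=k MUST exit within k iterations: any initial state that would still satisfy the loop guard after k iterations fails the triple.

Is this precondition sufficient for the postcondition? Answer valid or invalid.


Working backward. After the program, the postcondition 3*acc == acc + 4 ==> 2*acc + c + 9 == 9 must hold; in canonical form it is 2*acc == 4 ==> 2*acc + c == 0.
Before acc := m - acc - 9: 2*m == 2*acc + 22 ==> c + 2*m == 2*acc + 18
Before the loop (bound <=3), unroll the exhaustion recursion (WP_0 = exit-now case; WP_j = one more guarded iteration, up to j = 3):
  WP_0: (!(tot < c - 8)) && (2*m == 2*acc + 22 ==> c + 2*m == 2*acc + 18)
  WP_1: (tot < c - 8 ==> ((!(tot < c - 14)) && (2*m == 2*acc + 22 ==> c + 2*m == 2*acc + 18))) && ((!(tot < c - 8)) ==> (2*m == 2*acc + 22 ==> c + 2*m == 2*acc + 18))
  WP_2: (tot < c - 8 ==> ((tot < c - 14 ==> ((!(tot < c - 20)) && (2*m == 2*acc + 22 ==> c + 2*m == 2*acc + 18))) && ((!(tot < c - 14)) ==> (2*m == 2*acc + 22 ==> c + 2*m == 2*acc + 18)))) && ((!(tot < c - 8)) ==> (2*m == 2*acc + 22 ==> c + 2*m == 2*acc + 18))
  WP_3: (tot < c - 8 ==> ((tot < c - 14 ==> ((tot < c - 20 ==> ((!(tot < c - 26)) && (2*m == 2*acc + 22 ==> c + 2*m == 2*acc + 18))) && ((!(tot < c - 20)) ==> (2*m == 2*acc + 22 ==> c + 2*m == 2*acc + 18)))) && ((!(tot < c - 14)) ==> (2*m == 2*acc + 22 ==> c + 2*m == 2*acc + 18)))) && ((!(tot < c - 8)) ==> (2*m == 2*acc + 22 ==> c + 2*m == 2*acc + 18))
So before the loop: (tot < c - 8 ==> ((tot < c - 14 ==> ((tot < c - 20 ==> ((!(tot < c - 26)) && (2*m == 2*acc + 22 ==> c + 2*m == 2*acc + 18))) && ((!(tot < c - 20)) ==> (2*m == 2*acc + 22 ==> c + 2*m == 2*acc + 18)))) && ((!(tot < c - 14)) ==> (2*m == 2*acc + 22 ==> c + 2*m == 2*acc + 18)))) && ((!(tot < c - 8)) ==> (2*m == 2*acc + 22 ==> c + 2*m == 2*acc + 18))
The weakest precondition is (tot < c - 8 ==> ((tot < c - 14 ==> ((tot < c - 20 ==> ((!(tot < c - 26)) && (2*m == 2*acc + 22 ==> c + 2*m == 2*acc + 18))) && ((!(tot < c - 20)) ==> (2*m == 2*acc + 22 ==> c + 2*m == 2*acc + 18)))) && ((!(tot < c - 14)) ==> (2*m == 2*acc + 22 ==> c + 2*m == 2*acc + 18)))) && ((!(tot < c - 8)) ==> (2*m == 2*acc + 22 ==> c + 2*m == 2*acc + 18)).
Check whether (tot < c - 8 ==> ((tot < c - 14 ==> ((tot < c - 20 ==> ((!(tot < c - 26)) && (2*m == 24 ==> c + 2*m == 20))) && ((!(tot < c - 20)) ==> (2*m == 24 ==> c + 2*m == 20)))) && ((!(tot < c - 14)) ==> (2*m == 24 ==> c + 2*m == 20)))) && ((!(tot < c - 8)) ==> (2*m == 24 ==> c + 2*m == 20)) && acc == 1 implies it.
Every state satisfying the precondition satisfies the weakest precondition: the implication holds.
Answer: valid


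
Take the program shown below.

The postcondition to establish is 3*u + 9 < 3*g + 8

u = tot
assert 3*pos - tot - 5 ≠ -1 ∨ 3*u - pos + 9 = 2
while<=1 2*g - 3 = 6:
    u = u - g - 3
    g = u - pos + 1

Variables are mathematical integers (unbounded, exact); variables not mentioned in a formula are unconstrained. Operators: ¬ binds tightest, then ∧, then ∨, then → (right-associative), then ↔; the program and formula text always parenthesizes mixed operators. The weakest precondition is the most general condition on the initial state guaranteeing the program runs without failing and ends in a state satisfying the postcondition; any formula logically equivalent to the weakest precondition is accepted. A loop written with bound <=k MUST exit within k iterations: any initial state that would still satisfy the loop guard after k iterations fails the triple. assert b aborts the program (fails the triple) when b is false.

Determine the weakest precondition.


Working backward. After the program, the postcondition 3*u + 9 < 3*g + 8 must hold; in canonical form it is 3*u < 3*g - 1.
Before the loop (bound <=1), unroll the exhaustion recursion (WP_0 = exit-now case; WP_j = one more guarded iteration, up to j = 1):
  WP_0: (¬(2*g = 9)) ∧ 3*u < 3*g - 1
  WP_1: (2*g = 9 → ((¬(2*u = 2*g + 2*pos + 13)) ∧ 3*pos < 2)) ∧ ((¬(2*g = 9)) → 3*u < 3*g - 1)
So before the loop: (2*g = 9 → ((¬(2*u = 2*g + 2*pos + 13)) ∧ 3*pos < 2)) ∧ ((¬(2*g = 9)) → 3*u < 3*g - 1)
Before assert 3*pos - tot - 5 ≠ -1 ∨ 3*u - pos + 9 = 2: (3*pos ≠ tot + 4 ∨ 3*u = pos - 7) ∧ (2*g = 9 → ((¬(2*u = 2*g + 2*pos + 13)) ∧ 3*pos < 2)) ∧ ((¬(2*g = 9)) → 3*u < 3*g - 1)
Before u := tot: (3*pos ≠ tot + 4 ∨ 3*tot = pos - 7) ∧ (2*g = 9 → ((¬(2*tot = 2*g + 2*pos + 13)) ∧ 3*pos < 2)) ∧ ((¬(2*g = 9)) → 3*tot < 3*g - 1)
Answer: WP = (3*pos ≠ tot + 4 ∨ 3*tot = pos - 7) ∧ (2*g = 9 → ((¬(2*tot = 2*g + 2*pos + 13)) ∧ 3*pos < 2)) ∧ ((¬(2*g = 9)) → 3*tot < 3*g - 1)


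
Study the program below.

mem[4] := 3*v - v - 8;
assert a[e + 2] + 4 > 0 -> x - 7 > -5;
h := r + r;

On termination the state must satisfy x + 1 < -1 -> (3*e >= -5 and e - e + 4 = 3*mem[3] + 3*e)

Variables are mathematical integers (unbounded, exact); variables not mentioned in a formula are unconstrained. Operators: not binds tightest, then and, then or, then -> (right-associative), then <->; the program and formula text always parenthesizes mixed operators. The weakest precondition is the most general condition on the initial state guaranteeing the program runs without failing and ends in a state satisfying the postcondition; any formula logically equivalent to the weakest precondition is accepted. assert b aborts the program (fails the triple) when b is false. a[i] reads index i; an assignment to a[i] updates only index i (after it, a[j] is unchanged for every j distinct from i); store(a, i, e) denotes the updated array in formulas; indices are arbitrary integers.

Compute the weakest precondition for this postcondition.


Working backward. After the program, the postcondition x + 1 < -1 -> (3*e >= -5 and e - e + 4 = 3*mem[3] + 3*e) must hold; in canonical form it is x < -2 -> (3*e >= -5 and 3*mem[3] + 3*e = 4).
Before h := r + r: x < -2 -> (3*e >= -5 and 3*mem[3] + 3*e = 4)
Before assert a[e + 2] + 4 > 0 -> x - 7 > -5: (a[e + 2] > -4 -> x > 2) and (x < -2 -> (3*e >= -5 and 3*mem[3] + 3*e = 4))
Before mem[4] := 3*v - v - 8: (a[e + 2] > -4 -> x > 2) and (x < -2 -> (3*e >= -5 and 3*mem[3] + 3*e = 4))
Answer: WP = (a[e + 2] > -4 -> x > 2) and (x < -2 -> (3*e >= -5 and 3*mem[3] + 3*e = 4))
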